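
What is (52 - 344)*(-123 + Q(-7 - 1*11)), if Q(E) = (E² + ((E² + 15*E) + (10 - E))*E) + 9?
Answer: 369672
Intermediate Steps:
Q(E) = 9 + E² + E*(10 + E² + 14*E) (Q(E) = (E² + (10 + E² + 14*E)*E) + 9 = (E² + E*(10 + E² + 14*E)) + 9 = 9 + E² + E*(10 + E² + 14*E))
(52 - 344)*(-123 + Q(-7 - 1*11)) = (52 - 344)*(-123 + (9 + (-7 - 1*11)³ + 10*(-7 - 1*11) + 15*(-7 - 1*11)²)) = -292*(-123 + (9 + (-7 - 11)³ + 10*(-7 - 11) + 15*(-7 - 11)²)) = -292*(-123 + (9 + (-18)³ + 10*(-18) + 15*(-18)²)) = -292*(-123 + (9 - 5832 - 180 + 15*324)) = -292*(-123 + (9 - 5832 - 180 + 4860)) = -292*(-123 - 1143) = -292*(-1266) = 369672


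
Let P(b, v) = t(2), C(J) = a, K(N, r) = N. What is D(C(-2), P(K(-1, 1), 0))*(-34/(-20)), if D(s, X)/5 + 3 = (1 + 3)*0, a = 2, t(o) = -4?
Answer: -51/2 ≈ -25.500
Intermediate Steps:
C(J) = 2
P(b, v) = -4
D(s, X) = -15 (D(s, X) = -15 + 5*((1 + 3)*0) = -15 + 5*(4*0) = -15 + 5*0 = -15 + 0 = -15)
D(C(-2), P(K(-1, 1), 0))*(-34/(-20)) = -(-510)/(-20) = -(-510)*(-1)/20 = -15*17/10 = -51/2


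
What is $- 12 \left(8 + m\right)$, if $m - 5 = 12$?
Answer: $-300$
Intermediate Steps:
$m = 17$ ($m = 5 + 12 = 17$)
$- 12 \left(8 + m\right) = - 12 \left(8 + 17\right) = \left(-12\right) 25 = -300$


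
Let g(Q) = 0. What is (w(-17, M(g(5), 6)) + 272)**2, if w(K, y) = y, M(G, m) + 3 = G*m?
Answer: 72361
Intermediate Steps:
M(G, m) = -3 + G*m
(w(-17, M(g(5), 6)) + 272)**2 = ((-3 + 0*6) + 272)**2 = ((-3 + 0) + 272)**2 = (-3 + 272)**2 = 269**2 = 72361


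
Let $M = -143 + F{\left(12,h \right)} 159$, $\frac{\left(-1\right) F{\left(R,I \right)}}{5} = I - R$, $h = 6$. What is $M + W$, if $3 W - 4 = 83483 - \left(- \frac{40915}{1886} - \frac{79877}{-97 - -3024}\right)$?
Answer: $\frac{179257706241}{5520322} \approx 32472.0$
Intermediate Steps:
$F{\left(R,I \right)} = - 5 I + 5 R$ ($F{\left(R,I \right)} = - 5 \left(I - R\right) = - 5 I + 5 R$)
$M = 4627$ ($M = -143 + \left(\left(-5\right) 6 + 5 \cdot 12\right) 159 = -143 + \left(-30 + 60\right) 159 = -143 + 30 \cdot 159 = -143 + 4770 = 4627$)
$W = \frac{153715176347}{5520322}$ ($W = \frac{4}{3} + \frac{83483 - \left(- \frac{40915}{1886} - \frac{79877}{-97 - -3024}\right)}{3} = \frac{4}{3} + \frac{83483 - \left(- \frac{40915}{1886} - \frac{79877}{-97 + 3024}\right)}{3} = \frac{4}{3} + \frac{83483 + \left(\frac{40915}{1886} + \frac{79877}{2927}\right)}{3} = \frac{4}{3} + \frac{83483 + \frac{270406227}{5520322}}{3} = \frac{4}{3} + \frac{1}{3} \cdot \frac{461123447753}{5520322} = \frac{4}{3} + \frac{461123447753}{16560966} = \frac{153715176347}{5520322} \approx 27845.0$)
$M + W = 4627 + \frac{153715176347}{5520322} = \frac{179257706241}{5520322}$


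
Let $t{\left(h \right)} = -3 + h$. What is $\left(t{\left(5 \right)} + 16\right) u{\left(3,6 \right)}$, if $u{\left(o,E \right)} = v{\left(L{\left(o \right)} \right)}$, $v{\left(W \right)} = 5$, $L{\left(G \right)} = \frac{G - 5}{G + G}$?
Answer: $90$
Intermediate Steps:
$L{\left(G \right)} = \frac{-5 + G}{2 G}$
$u{\left(o,E \right)} = 5$
$\left(t{\left(5 \right)} + 16\right) u{\left(3,6 \right)} = \left(\left(-3 + 5\right) + 16\right) 5 = \left(2 + 16\right) 5 = 18 \cdot 5 = 90$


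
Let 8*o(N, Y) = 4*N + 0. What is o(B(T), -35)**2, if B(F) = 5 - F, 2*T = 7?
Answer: 9/16 ≈ 0.56250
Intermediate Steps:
T = 7/2 (T = (1/2)*7 = 7/2 ≈ 3.5000)
o(N, Y) = N/2 (o(N, Y) = (4*N + 0)/8 = (4*N)/8 = N/2)
o(B(T), -35)**2 = ((5 - 1*7/2)/2)**2 = ((5 - 7/2)/2)**2 = ((1/2)*(3/2))**2 = (3/4)**2 = 9/16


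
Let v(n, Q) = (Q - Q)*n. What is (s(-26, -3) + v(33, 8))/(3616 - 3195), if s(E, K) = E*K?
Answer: 78/421 ≈ 0.18527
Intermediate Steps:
v(n, Q) = 0 (v(n, Q) = 0*n = 0)
(s(-26, -3) + v(33, 8))/(3616 - 3195) = (-26*(-3) + 0)/(3616 - 3195) = (78 + 0)/421 = 78*(1/421) = 78/421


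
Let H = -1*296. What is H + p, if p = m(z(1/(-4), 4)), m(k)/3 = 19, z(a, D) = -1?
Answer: -239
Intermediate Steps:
m(k) = 57 (m(k) = 3*19 = 57)
H = -296
p = 57
H + p = -296 + 57 = -239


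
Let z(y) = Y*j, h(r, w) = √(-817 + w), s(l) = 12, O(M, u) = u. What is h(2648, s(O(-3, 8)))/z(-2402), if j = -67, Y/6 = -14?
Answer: I*√805/5628 ≈ 0.0050413*I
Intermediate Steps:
Y = -84 (Y = 6*(-14) = -84)
z(y) = 5628 (z(y) = -84*(-67) = 5628)
h(2648, s(O(-3, 8)))/z(-2402) = √(-817 + 12)/5628 = √(-805)*(1/5628) = (I*√805)*(1/5628) = I*√805/5628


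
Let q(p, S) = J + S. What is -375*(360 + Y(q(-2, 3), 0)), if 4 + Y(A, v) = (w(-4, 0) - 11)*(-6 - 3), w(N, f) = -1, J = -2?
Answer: -174000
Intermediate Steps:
q(p, S) = -2 + S
Y(A, v) = 104 (Y(A, v) = -4 + (-1 - 11)*(-6 - 3) = -4 - 12*(-9) = -4 + 108 = 104)
-375*(360 + Y(q(-2, 3), 0)) = -375*(360 + 104) = -375*464 = -174000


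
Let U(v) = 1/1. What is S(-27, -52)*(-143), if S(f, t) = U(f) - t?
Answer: -7579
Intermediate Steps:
U(v) = 1
S(f, t) = 1 - t
S(-27, -52)*(-143) = (1 - 1*(-52))*(-143) = (1 + 52)*(-143) = 53*(-143) = -7579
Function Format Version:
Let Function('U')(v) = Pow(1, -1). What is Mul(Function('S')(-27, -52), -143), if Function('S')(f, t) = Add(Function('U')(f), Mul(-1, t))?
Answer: -7579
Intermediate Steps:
Function('U')(v) = 1
Function('S')(f, t) = Add(1, Mul(-1, t))
Mul(Function('S')(-27, -52), -143) = Mul(Add(1, Mul(-1, -52)), -143) = Mul(Add(1, 52), -143) = Mul(53, -143) = -7579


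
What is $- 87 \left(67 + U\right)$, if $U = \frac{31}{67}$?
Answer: $- \frac{393240}{67} \approx -5869.3$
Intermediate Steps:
$U = \frac{31}{67}$ ($U = 31 \cdot \frac{1}{67} = \frac{31}{67} \approx 0.46269$)
$- 87 \left(67 + U\right) = - 87 \left(67 + \frac{31}{67}\right) = \left(-87\right) \frac{4520}{67} = - \frac{393240}{67}$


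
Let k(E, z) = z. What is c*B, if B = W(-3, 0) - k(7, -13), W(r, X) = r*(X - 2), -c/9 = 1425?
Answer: -243675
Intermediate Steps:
c = -12825 (c = -9*1425 = -12825)
W(r, X) = r*(-2 + X)
B = 19 (B = -3*(-2 + 0) - 1*(-13) = -3*(-2) + 13 = 6 + 13 = 19)
c*B = -12825*19 = -243675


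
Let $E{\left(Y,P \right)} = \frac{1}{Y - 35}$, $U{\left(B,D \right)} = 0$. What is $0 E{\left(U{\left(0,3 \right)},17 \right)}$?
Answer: $0$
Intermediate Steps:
$E{\left(Y,P \right)} = \frac{1}{-35 + Y}$
$0 E{\left(U{\left(0,3 \right)},17 \right)} = \frac{0}{-35 + 0} = \frac{0}{-35} = 0 \left(- \frac{1}{35}\right) = 0$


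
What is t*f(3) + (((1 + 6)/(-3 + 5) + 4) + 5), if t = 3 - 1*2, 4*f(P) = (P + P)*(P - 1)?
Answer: 31/2 ≈ 15.500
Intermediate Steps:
f(P) = P*(-1 + P)/2 (f(P) = ((P + P)*(P - 1))/4 = ((2*P)*(-1 + P))/4 = (2*P*(-1 + P))/4 = P*(-1 + P)/2)
t = 1 (t = 3 - 2 = 1)
t*f(3) + (((1 + 6)/(-3 + 5) + 4) + 5) = 1*((1/2)*3*(-1 + 3)) + (((1 + 6)/(-3 + 5) + 4) + 5) = 1*((1/2)*3*2) + ((7/2 + 4) + 5) = 1*3 + ((7*(1/2) + 4) + 5) = 3 + ((7/2 + 4) + 5) = 3 + (15/2 + 5) = 3 + 25/2 = 31/2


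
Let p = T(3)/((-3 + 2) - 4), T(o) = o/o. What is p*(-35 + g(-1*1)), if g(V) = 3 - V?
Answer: 31/5 ≈ 6.2000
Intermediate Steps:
T(o) = 1
p = -⅕ (p = 1/((-3 + 2) - 4) = 1/(-1 - 4) = 1/(-5) = -⅕*1 = -⅕ ≈ -0.20000)
p*(-35 + g(-1*1)) = -(-35 + (3 - (-1)))/5 = -(-35 + (3 - 1*(-1)))/5 = -(-35 + (3 + 1))/5 = -(-35 + 4)/5 = -⅕*(-31) = 31/5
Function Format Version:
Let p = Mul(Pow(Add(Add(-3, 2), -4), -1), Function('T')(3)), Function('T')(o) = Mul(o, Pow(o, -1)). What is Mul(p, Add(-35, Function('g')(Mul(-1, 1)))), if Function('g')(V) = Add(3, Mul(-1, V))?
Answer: Rational(31, 5) ≈ 6.2000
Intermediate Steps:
Function('T')(o) = 1
p = Rational(-1, 5) (p = Mul(Pow(Add(Add(-3, 2), -4), -1), 1) = Mul(Pow(Add(-1, -4), -1), 1) = Mul(Pow(-5, -1), 1) = Mul(Rational(-1, 5), 1) = Rational(-1, 5) ≈ -0.20000)
Mul(p, Add(-35, Function('g')(Mul(-1, 1)))) = Mul(Rational(-1, 5), Add(-35, Add(3, Mul(-1, Mul(-1, 1))))) = Mul(Rational(-1, 5), Add(-35, Add(3, Mul(-1, -1)))) = Mul(Rational(-1, 5), Add(-35, Add(3, 1))) = Mul(Rational(-1, 5), Add(-35, 4)) = Mul(Rational(-1, 5), -31) = Rational(31, 5)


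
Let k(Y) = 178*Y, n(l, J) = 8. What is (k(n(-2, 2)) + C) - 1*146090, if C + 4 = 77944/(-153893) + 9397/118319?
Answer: -2634226533102505/18208465867 ≈ -1.4467e+5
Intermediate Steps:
C = -80609987083/18208465867 (C = -4 + (77944/(-153893) + 9397/118319) = -4 + (77944*(-1/153893) + 9397*(1/118319)) = -4 + (-77944/153893 + 9397/118319) = -4 - 7776123615/18208465867 = -80609987083/18208465867 ≈ -4.4271)
(k(n(-2, 2)) + C) - 1*146090 = (178*8 - 80609987083/18208465867) - 1*146090 = (1424 - 80609987083/18208465867) - 146090 = 25848245407525/18208465867 - 146090 = -2634226533102505/18208465867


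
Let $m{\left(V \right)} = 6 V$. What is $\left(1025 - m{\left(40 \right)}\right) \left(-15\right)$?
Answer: $-11775$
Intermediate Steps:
$\left(1025 - m{\left(40 \right)}\right) \left(-15\right) = \left(1025 - 6 \cdot 40\right) \left(-15\right) = \left(1025 - 240\right) \left(-15\right) = 785 \left(-15\right) = -11775$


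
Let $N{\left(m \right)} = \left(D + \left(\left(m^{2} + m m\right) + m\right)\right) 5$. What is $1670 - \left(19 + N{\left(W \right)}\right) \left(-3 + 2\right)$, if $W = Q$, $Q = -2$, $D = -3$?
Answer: $1704$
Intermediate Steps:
$W = -2$
$N{\left(m \right)} = -15 + 5 m + 10 m^{2}$ ($N{\left(m \right)} = \left(-3 + \left(\left(m^{2} + m m\right) + m\right)\right) 5 = \left(-3 + \left(\left(m^{2} + m^{2}\right) + m\right)\right) 5 = \left(-3 + \left(2 m^{2} + m\right)\right) 5 = \left(-3 + \left(m + 2 m^{2}\right)\right) 5 = \left(-3 + m + 2 m^{2}\right) 5 = -15 + 5 m + 10 m^{2}$)
$1670 - \left(19 + N{\left(W \right)}\right) \left(-3 + 2\right) = 1670 - \left(19 + \left(-15 + 5 \left(-2\right) + 10 \left(-2\right)^{2}\right)\right) \left(-3 + 2\right) = 1670 - \left(19 - -15\right) \left(-1\right) = 1670 - \left(19 + 15\right) \left(-1\right) = 1670 - 34 \left(-1\right) = 1670 - -34 = 1670 + 34 = 1704$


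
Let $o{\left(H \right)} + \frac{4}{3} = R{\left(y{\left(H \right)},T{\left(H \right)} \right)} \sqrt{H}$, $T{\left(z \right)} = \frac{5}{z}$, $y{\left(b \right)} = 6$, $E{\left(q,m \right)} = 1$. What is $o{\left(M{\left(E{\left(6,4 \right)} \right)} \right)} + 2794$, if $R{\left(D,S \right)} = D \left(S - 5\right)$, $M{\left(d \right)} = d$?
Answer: $\frac{8378}{3} \approx 2792.7$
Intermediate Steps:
$R{\left(D,S \right)} = D \left(-5 + S\right)$
$o{\left(H \right)} = - \frac{4}{3} + \sqrt{H} \left(-30 + \frac{30}{H}\right)$ ($o{\left(H \right)} = - \frac{4}{3} + 6 \left(-5 + \frac{5}{H}\right) \sqrt{H} = - \frac{4}{3} + \left(-30 + \frac{30}{H}\right) \sqrt{H} = - \frac{4}{3} + \sqrt{H} \left(-30 + \frac{30}{H}\right)$)
$o{\left(M{\left(E{\left(6,4 \right)} \right)} \right)} + 2794 = \left(- \frac{4}{3} - 30 \sqrt{1} + 30 \frac{1}{\sqrt{1}}\right) + 2794 = \left(- \frac{4}{3} - 30 + 30 \cdot 1\right) + 2794 = \left(- \frac{4}{3} - 30 + 30\right) + 2794 = - \frac{4}{3} + 2794 = \frac{8378}{3}$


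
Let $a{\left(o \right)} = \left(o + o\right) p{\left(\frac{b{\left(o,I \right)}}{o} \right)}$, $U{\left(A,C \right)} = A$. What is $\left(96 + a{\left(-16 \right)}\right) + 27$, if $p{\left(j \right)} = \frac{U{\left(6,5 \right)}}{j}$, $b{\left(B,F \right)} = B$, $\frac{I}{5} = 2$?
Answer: $-69$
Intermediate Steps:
$I = 10$ ($I = 5 \cdot 2 = 10$)
$p{\left(j \right)} = \frac{6}{j}$
$a{\left(o \right)} = 12 o$ ($a{\left(o \right)} = \left(o + o\right) \frac{6}{o \frac{1}{o}} = 2 o \frac{6}{1} = 2 o 6 \cdot 1 = 2 o 6 = 12 o$)
$\left(96 + a{\left(-16 \right)}\right) + 27 = \left(96 + 12 \left(-16\right)\right) + 27 = \left(96 - 192\right) + 27 = -96 + 27 = -69$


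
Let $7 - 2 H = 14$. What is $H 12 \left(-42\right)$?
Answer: $1764$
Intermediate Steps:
$H = - \frac{7}{2}$ ($H = \frac{7}{2} - 7 = - \frac{7}{2} \approx -3.5$)
$H 12 \left(-42\right) = \left(- \frac{7}{2}\right) 12 \left(-42\right) = \left(-42\right) \left(-42\right) = 1764$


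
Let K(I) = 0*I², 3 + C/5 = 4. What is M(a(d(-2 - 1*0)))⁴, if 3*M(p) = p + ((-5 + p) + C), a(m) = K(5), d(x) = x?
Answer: 0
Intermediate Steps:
C = 5 (C = -15 + 5*4 = -15 + 20 = 5)
K(I) = 0
a(m) = 0
M(p) = 2*p/3 (M(p) = (p + ((-5 + p) + 5))/3 = (p + p)/3 = (2*p)/3 = 2*p/3)
M(a(d(-2 - 1*0)))⁴ = ((⅔)*0)⁴ = 0⁴ = 0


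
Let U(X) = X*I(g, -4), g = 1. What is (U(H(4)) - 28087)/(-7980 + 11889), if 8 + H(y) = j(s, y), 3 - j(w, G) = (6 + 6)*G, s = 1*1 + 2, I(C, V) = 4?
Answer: -9433/1303 ≈ -7.2394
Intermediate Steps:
s = 3 (s = 1 + 2 = 3)
j(w, G) = 3 - 12*G (j(w, G) = 3 - (6 + 6)*G = 3 - 12*G)
H(y) = -5 - 12*y (H(y) = -8 + (3 - 12*y) = -5 - 12*y)
U(X) = 4*X (U(X) = X*4 = 4*X)
(U(H(4)) - 28087)/(-7980 + 11889) = (4*(-5 - 12*4) - 28087)/(-7980 + 11889) = (4*(-5 - 48) - 28087)/3909 = (4*(-53) - 28087)*(1/3909) = (-212 - 28087)*(1/3909) = -28299*1/3909 = -9433/1303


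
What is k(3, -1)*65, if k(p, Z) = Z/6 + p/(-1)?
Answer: -1235/6 ≈ -205.83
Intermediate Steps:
k(p, Z) = -p + Z/6 (k(p, Z) = Z*(1/6) + p*(-1) = Z/6 - p = -p + Z/6)
k(3, -1)*65 = (-1*3 + (1/6)*(-1))*65 = (-3 - 1/6)*65 = -19/6*65 = -1235/6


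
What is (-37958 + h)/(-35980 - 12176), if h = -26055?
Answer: 64013/48156 ≈ 1.3293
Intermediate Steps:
(-37958 + h)/(-35980 - 12176) = (-37958 - 26055)/(-35980 - 12176) = -64013/(-48156) = -64013*(-1/48156) = 64013/48156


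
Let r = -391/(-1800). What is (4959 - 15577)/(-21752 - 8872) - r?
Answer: 148717/1148400 ≈ 0.12950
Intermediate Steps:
r = 391/1800 (r = -391*(-1/1800) = 391/1800 ≈ 0.21722)
(4959 - 15577)/(-21752 - 8872) - r = (4959 - 15577)/(-21752 - 8872) - 1*391/1800 = -10618/(-30624) - 391/1800 = -10618*(-1/30624) - 391/1800 = 5309/15312 - 391/1800 = 148717/1148400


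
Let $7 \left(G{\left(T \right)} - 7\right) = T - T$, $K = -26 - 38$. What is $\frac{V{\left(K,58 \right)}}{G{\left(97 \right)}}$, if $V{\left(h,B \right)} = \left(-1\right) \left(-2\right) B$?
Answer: $\frac{116}{7} \approx 16.571$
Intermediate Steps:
$K = -64$ ($K = -26 - 38 = -64$)
$G{\left(T \right)} = 7$ ($G{\left(T \right)} = 7 + \frac{T - T}{7} = 7 + \frac{1}{7} \cdot 0 = 7 + 0 = 7$)
$V{\left(h,B \right)} = 2 B$
$\frac{V{\left(K,58 \right)}}{G{\left(97 \right)}} = \frac{2 \cdot 58}{7} = 116 \cdot \frac{1}{7} = \frac{116}{7}$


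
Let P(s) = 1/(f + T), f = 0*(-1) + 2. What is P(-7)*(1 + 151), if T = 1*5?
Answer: 152/7 ≈ 21.714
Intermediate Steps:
T = 5
f = 2 (f = 0 + 2 = 2)
P(s) = ⅐ (P(s) = 1/(2 + 5) = 1/7 = ⅐)
P(-7)*(1 + 151) = (1 + 151)/7 = (⅐)*152 = 152/7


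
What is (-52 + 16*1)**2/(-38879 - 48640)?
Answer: -432/29173 ≈ -0.014808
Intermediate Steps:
(-52 + 16*1)**2/(-38879 - 48640) = (-52 + 16)**2/(-87519) = (-36)**2*(-1/87519) = 1296*(-1/87519) = -432/29173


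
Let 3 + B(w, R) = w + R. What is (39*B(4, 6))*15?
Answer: 4095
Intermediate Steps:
B(w, R) = -3 + R + w (B(w, R) = -3 + (w + R) = -3 + (R + w) = -3 + R + w)
(39*B(4, 6))*15 = (39*(-3 + 6 + 4))*15 = (39*7)*15 = 273*15 = 4095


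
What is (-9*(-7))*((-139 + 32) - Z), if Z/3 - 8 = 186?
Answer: -43407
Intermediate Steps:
Z = 582 (Z = 24 + 3*186 = 24 + 558 = 582)
(-9*(-7))*((-139 + 32) - Z) = (-9*(-7))*((-139 + 32) - 1*582) = 63*(-107 - 582) = 63*(-689) = -43407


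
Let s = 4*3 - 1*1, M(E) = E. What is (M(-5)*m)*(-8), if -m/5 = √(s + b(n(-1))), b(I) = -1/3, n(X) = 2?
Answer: -800*√6/3 ≈ -653.20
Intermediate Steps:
b(I) = -⅓ (b(I) = -1*⅓ = -⅓)
s = 11 (s = 12 - 1 = 11)
m = -20*√6/3 (m = -5*√(11 - ⅓) = -20*√6/3 ≈ -16.330)
(M(-5)*m)*(-8) = -(-100)*√6/3*(-8) = (100*√6/3)*(-8) = -800*√6/3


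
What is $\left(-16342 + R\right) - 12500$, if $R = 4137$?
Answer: $-24705$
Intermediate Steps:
$\left(-16342 + R\right) - 12500 = \left(-16342 + 4137\right) - 12500 = -12205 - 12500 = -24705$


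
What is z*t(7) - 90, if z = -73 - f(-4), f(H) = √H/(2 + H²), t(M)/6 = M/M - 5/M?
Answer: -1506/7 - 4*I/21 ≈ -215.14 - 0.19048*I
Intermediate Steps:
t(M) = 6 - 30/M (t(M) = 6*(M/M - 5/M) = 6*(1 - 5/M) = 6 - 30/M)
f(H) = √H/(2 + H²)
z = -73 - I/9 (z = -73 - √(-4)/(2 + (-4)²) = -73 - 2*I/(2 + 16) = -73 - 2*I/18 = -73 - I/9 ≈ -73.0 - 0.11111*I)
z*t(7) - 90 = (-73 - I/9)*(6 - 30/7) - 90 = (-73 - I/9)*(12/7) - 90 = (-876/7 - 4*I/21) - 90 = -1506/7 - 4*I/21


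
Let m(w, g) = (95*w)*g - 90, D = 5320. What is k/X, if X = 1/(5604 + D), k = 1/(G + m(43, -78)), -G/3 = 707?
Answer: -10924/320841 ≈ -0.034048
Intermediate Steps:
G = -2121 (G = -3*707 = -2121)
m(w, g) = -90 + 95*g*w (m(w, g) = 95*g*w - 90 = -90 + 95*g*w)
k = -1/320841 (k = 1/(-2121 + (-90 + 95*(-78)*43)) = 1/(-2121 + (-90 - 318630)) = 1/(-2121 - 318720) = 1/(-320841) = -1/320841 ≈ -3.1168e-6)
X = 1/10924 (X = 1/(5604 + 5320) = 1/10924 ≈ 9.1542e-5)
k/X = -1/(320841*1/10924) = -1/320841*10924 = -10924/320841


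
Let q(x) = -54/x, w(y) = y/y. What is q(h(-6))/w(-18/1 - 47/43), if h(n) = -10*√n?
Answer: -9*I*√6/10 ≈ -2.2045*I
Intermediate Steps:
w(y) = 1
q(h(-6))/w(-18/1 - 47/43) = -54*I*√6/60/1 = -54*I*√6/60*1 = -9*I*√6/10*1 = -9*I*√6/10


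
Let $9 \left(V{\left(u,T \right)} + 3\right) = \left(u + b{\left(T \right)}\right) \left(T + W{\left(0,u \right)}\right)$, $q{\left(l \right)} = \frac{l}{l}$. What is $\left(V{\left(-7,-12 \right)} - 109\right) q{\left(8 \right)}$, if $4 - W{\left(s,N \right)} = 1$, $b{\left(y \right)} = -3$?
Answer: $-102$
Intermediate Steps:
$W{\left(s,N \right)} = 3$ ($W{\left(s,N \right)} = 4 - 1 = 3$)
$q{\left(l \right)} = 1$
$V{\left(u,T \right)} = -3 + \frac{\left(-3 + u\right) \left(3 + T\right)}{9}$ ($V{\left(u,T \right)} = -3 + \frac{\left(u - 3\right) \left(T + 3\right)}{9} = -3 + \frac{\left(-3 + u\right) \left(3 + T\right)}{9}$)
$\left(V{\left(-7,-12 \right)} - 109\right) q{\left(8 \right)} = \left(\left(-4 - -4 + \frac{1}{3} \left(-7\right) + \frac{1}{9} \left(-12\right) \left(-7\right)\right) - 109\right) 1 = \left(\left(-4 + 4 - \frac{7}{3} + \frac{28}{3}\right) - 109\right) 1 = \left(7 - 109\right) 1 = \left(-102\right) 1 = -102$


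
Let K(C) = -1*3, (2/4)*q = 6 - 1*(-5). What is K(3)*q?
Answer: -66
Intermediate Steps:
q = 22 (q = 2*(6 - 1*(-5)) = 2*(6 + 5) = 2*11 = 22)
K(C) = -3
K(3)*q = -3*22 = -66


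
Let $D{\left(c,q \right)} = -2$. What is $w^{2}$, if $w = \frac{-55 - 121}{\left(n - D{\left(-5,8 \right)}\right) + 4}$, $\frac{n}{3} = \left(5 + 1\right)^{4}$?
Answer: $\frac{64}{31329} \approx 0.0020428$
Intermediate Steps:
$n = 3888$ ($n = 3 \left(5 + 1\right)^{4} = 3 \cdot 6^{4} = 3 \cdot 1296 = 3888$)
$w = - \frac{8}{177}$ ($w = \frac{-55 - 121}{\left(3888 - -2\right) + 4} = - \frac{176}{\left(3888 + 2\right) + 4} = - \frac{176}{3890 + 4} = - \frac{176}{3894} = \left(-176\right) \frac{1}{3894} = - \frac{8}{177} \approx -0.045198$)
$w^{2} = \left(- \frac{8}{177}\right)^{2} = \frac{64}{31329}$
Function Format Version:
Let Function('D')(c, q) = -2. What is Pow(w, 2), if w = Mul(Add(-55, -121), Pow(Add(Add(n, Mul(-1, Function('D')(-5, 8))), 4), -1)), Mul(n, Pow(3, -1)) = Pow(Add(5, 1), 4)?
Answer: Rational(64, 31329) ≈ 0.0020428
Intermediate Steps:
n = 3888 (n = Mul(3, Pow(Add(5, 1), 4)) = Mul(3, Pow(6, 4)) = Mul(3, 1296) = 3888)
w = Rational(-8, 177) (w = Mul(Add(-55, -121), Pow(Add(Add(3888, Mul(-1, -2)), 4), -1)) = Mul(-176, Pow(Add(Add(3888, 2), 4), -1)) = Mul(-176, Pow(Add(3890, 4), -1)) = Mul(-176, Pow(3894, -1)) = Mul(-176, Rational(1, 3894)) = Rational(-8, 177) ≈ -0.045198)
Pow(w, 2) = Pow(Rational(-8, 177), 2) = Rational(64, 31329)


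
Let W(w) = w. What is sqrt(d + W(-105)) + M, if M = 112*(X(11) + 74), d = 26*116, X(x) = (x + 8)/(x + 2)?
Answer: 109872/13 + sqrt(2911) ≈ 8505.6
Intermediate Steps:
X(x) = (8 + x)/(2 + x)
d = 3016
M = 109872/13 (M = 112*((8 + 11)/(2 + 11) + 74) = 112*(19/13 + 74) = 112*(981/13) = 109872/13 ≈ 8451.7)
sqrt(d + W(-105)) + M = sqrt(3016 - 105) + 109872/13 = sqrt(2911) + 109872/13 = 109872/13 + sqrt(2911)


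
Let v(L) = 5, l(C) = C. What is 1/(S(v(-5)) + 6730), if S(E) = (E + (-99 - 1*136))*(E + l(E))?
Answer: 1/4430 ≈ 0.00022573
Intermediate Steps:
S(E) = 2*E*(-235 + E) (S(E) = (E + (-99 - 1*136))*(E + E) = (E + (-99 - 136))*(2*E) = (E - 235)*(2*E) = (-235 + E)*(2*E) = 2*E*(-235 + E))
1/(S(v(-5)) + 6730) = 1/(2*5*(-235 + 5) + 6730) = 1/(2*5*(-230) + 6730) = 1/(-2300 + 6730) = 1/4430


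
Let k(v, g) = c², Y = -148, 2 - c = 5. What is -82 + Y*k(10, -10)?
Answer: -1414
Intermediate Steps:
c = -3 (c = 2 - 1*5 = 2 - 5 = -3)
k(v, g) = 9 (k(v, g) = (-3)² = 9)
-82 + Y*k(10, -10) = -82 - 148*9 = -82 - 1332 = -1414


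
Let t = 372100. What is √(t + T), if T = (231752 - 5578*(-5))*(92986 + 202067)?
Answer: √76608523126 ≈ 2.7678e+5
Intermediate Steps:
T = 76608151026 (T = (231752 + 27890)*295053 = 259642*295053 = 76608151026)
√(t + T) = √(372100 + 76608151026) = √76608523126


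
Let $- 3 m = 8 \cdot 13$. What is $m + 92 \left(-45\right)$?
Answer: $- \frac{12524}{3} \approx -4174.7$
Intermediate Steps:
$m = - \frac{104}{3}$ ($m = - \frac{8 \cdot 13}{3} = \left(- \frac{1}{3}\right) 104 = - \frac{104}{3} \approx -34.667$)
$m + 92 \left(-45\right) = - \frac{104}{3} + 92 \left(-45\right) = - \frac{104}{3} - 4140 = - \frac{12524}{3}$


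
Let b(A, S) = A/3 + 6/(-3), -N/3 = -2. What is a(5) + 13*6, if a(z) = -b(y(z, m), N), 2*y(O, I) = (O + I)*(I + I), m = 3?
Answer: 72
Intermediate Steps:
y(O, I) = I*(I + O) (y(O, I) = ((O + I)*(I + I))/2 = ((I + O)*(2*I))/2 = (2*I*(I + O))/2 = I*(I + O))
N = 6 (N = -3*(-2) = 6)
b(A, S) = -2 + A/3 (b(A, S) = A*(⅓) + 6*(-⅓) = A/3 - 2 = -2 + A/3)
a(z) = -1 - z (a(z) = -(-2 + (3*(3 + z))/3) = -(-2 + (9 + 3*z)/3) = -(-2 + (3 + z)) = -(1 + z) = -1 - z)
a(5) + 13*6 = (-1 - 1*5) + 13*6 = (-1 - 5) + 78 = -6 + 78 = 72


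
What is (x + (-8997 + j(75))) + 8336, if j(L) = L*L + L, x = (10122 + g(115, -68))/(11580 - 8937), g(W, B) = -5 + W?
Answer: 13328309/2643 ≈ 5042.9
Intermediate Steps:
x = 10232/2643 (x = (10122 + (-5 + 115))/(11580 - 8937) = (10122 + 110)/2643 = 10232*(1/2643) = 10232/2643 ≈ 3.8714)
j(L) = L + L² (j(L) = L² + L = L + L²)
(x + (-8997 + j(75))) + 8336 = (10232/2643 + (-8997 + 75*(1 + 75))) + 8336 = (10232/2643 + (-8997 + 75*76)) + 8336 = (10232/2643 + (-8997 + 5700)) + 8336 = (10232/2643 - 3297) + 8336 = -8703739/2643 + 8336 = 13328309/2643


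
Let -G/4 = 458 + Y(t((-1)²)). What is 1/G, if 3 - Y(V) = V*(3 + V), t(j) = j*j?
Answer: -1/1828 ≈ -0.00054705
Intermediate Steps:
t(j) = j²
Y(V) = 3 - V*(3 + V)
G = -1828 (G = -4*(458 + (3 - (((-1)²)²)² - 3*((-1)²)²)) = -4*(458 + (3 - (1²)² - 3*1²)) = -4*(458 + (3 - 1*1² - 3*1)) = -4*(458 + (3 - 1*1 - 3)) = -4*(458 + (3 - 1 - 3)) = -4*(458 - 1) = -4*457 = -1828)
1/G = 1/(-1828) = -1/1828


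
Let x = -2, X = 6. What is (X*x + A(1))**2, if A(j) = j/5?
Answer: 3481/25 ≈ 139.24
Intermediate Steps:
A(j) = j/5 (A(j) = j*(1/5) = j/5)
(X*x + A(1))**2 = (6*(-2) + (1/5)*1)**2 = (-12 + 1/5)**2 = (-59/5)**2 = 3481/25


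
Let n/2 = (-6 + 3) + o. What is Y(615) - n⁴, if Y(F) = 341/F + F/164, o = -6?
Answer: -258230371/2460 ≈ -1.0497e+5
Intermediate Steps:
n = -18 (n = 2*((-6 + 3) - 6) = 2*(-3 - 6) = 2*(-9) = -18)
Y(F) = 341/F + F/164 (Y(F) = 341/F + F*(1/164) = 341/F + F/164)
Y(615) - n⁴ = (341/615 + (1/164)*615) - 1*(-18)⁴ = (341*(1/615) + 15/4) - 1*104976 = (341/615 + 15/4) - 104976 = 10589/2460 - 104976 = -258230371/2460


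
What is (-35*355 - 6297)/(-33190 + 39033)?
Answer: -18722/5843 ≈ -3.2042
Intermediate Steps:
(-35*355 - 6297)/(-33190 + 39033) = (-12425 - 6297)/5843 = -18722*1/5843 = -18722/5843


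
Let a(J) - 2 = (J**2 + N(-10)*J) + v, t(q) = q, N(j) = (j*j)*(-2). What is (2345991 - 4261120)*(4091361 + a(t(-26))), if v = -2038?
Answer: -7842838195929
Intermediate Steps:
N(j) = -2*j**2 (N(j) = j**2*(-2) = -2*j**2)
a(J) = -2036 + J**2 - 200*J (a(J) = 2 + ((J**2 + (-2*(-10)**2)*J) - 2038) = 2 + ((J**2 + (-2*100)*J) - 2038) = 2 + ((J**2 - 200*J) - 2038) = 2 + (-2038 + J**2 - 200*J) = -2036 + J**2 - 200*J)
(2345991 - 4261120)*(4091361 + a(t(-26))) = (2345991 - 4261120)*(4091361 + (-2036 + (-26)**2 - 200*(-26))) = -1915129*(4091361 + (-2036 + 676 + 5200)) = -1915129*(4091361 + 3840) = -1915129*4095201 = -7842838195929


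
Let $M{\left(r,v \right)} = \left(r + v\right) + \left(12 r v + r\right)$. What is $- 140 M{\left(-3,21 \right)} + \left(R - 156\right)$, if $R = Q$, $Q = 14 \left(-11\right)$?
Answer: $103430$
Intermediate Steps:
$Q = -154$
$R = -154$
$M{\left(r,v \right)} = v + 2 r + 12 r v$ ($M{\left(r,v \right)} = \left(r + v\right) + \left(12 r v + r\right) = \left(r + v\right) + \left(r + 12 r v\right) = v + 2 r + 12 r v$)
$- 140 M{\left(-3,21 \right)} + \left(R - 156\right) = - 140 \left(21 + 2 \left(-3\right) + 12 \left(-3\right) 21\right) - 310 = - 140 \left(21 - 6 - 756\right) - 310 = \left(-140\right) \left(-741\right) - 310 = 103740 - 310 = 103430$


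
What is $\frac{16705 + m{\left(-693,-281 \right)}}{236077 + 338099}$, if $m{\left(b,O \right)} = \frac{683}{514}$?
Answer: $\frac{2862351}{98375488} \approx 0.029096$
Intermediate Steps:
$m{\left(b,O \right)} = \frac{683}{514}$ ($m{\left(b,O \right)} = 683 \cdot \frac{1}{514} = \frac{683}{514}$)
$\frac{16705 + m{\left(-693,-281 \right)}}{236077 + 338099} = \frac{16705 + \frac{683}{514}}{236077 + 338099} = \frac{8587053}{514 \cdot 574176} = \frac{8587053}{514} \cdot \frac{1}{574176} = \frac{2862351}{98375488}$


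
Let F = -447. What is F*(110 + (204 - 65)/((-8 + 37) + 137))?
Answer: -8224353/166 ≈ -49544.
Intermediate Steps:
F*(110 + (204 - 65)/((-8 + 37) + 137)) = -447*(110 + (204 - 65)/((-8 + 37) + 137)) = -447*(110 + 139/(29 + 137)) = -447*(110 + 139/166) = -447*18399/166 = -8224353/166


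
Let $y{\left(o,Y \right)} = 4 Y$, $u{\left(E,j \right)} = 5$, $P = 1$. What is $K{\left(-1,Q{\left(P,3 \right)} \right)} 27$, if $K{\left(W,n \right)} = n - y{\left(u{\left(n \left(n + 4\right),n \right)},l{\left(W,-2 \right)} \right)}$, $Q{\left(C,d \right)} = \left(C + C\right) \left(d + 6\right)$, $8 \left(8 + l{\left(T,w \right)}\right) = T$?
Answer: $\frac{2727}{2} \approx 1363.5$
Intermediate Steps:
$l{\left(T,w \right)} = -8 + \frac{T}{8}$
$Q{\left(C,d \right)} = 2 C \left(6 + d\right)$
$K{\left(W,n \right)} = 32 + n - \frac{W}{2}$ ($K{\left(W,n \right)} = n - 4 \left(-8 + \frac{W}{8}\right) = n - \left(-32 + \frac{W}{2}\right) = 32 + n - \frac{W}{2}$)
$K{\left(-1,Q{\left(P,3 \right)} \right)} 27 = \left(32 + 2 \cdot 1 \left(6 + 3\right) - - \frac{1}{2}\right) 27 = \left(32 + 2 \cdot 1 \cdot 9 + \frac{1}{2}\right) 27 = \left(32 + 18 + \frac{1}{2}\right) 27 = \frac{101}{2} \cdot 27 = \frac{2727}{2}$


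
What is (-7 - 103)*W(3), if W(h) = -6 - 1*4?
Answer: 1100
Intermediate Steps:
W(h) = -10 (W(h) = -6 - 4 = -10)
(-7 - 103)*W(3) = (-7 - 103)*(-10) = -110*(-10) = 1100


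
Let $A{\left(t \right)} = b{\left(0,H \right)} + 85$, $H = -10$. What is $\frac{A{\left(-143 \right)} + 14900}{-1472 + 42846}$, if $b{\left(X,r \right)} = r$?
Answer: $\frac{14975}{41374} \approx 0.36194$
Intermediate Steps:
$A{\left(t \right)} = 75$ ($A{\left(t \right)} = -10 + 85 = 75$)
$\frac{A{\left(-143 \right)} + 14900}{-1472 + 42846} = \frac{75 + 14900}{-1472 + 42846} = \frac{14975}{41374}$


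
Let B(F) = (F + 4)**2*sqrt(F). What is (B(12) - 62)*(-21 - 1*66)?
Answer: 5394 - 44544*sqrt(3) ≈ -71759.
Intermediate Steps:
B(F) = sqrt(F)*(4 + F)**2 (B(F) = (4 + F)**2*sqrt(F) = sqrt(F)*(4 + F)**2)
(B(12) - 62)*(-21 - 1*66) = (sqrt(12)*(4 + 12)**2 - 62)*(-21 - 1*66) = ((2*sqrt(3))*16**2 - 62)*(-21 - 66) = ((2*sqrt(3))*256 - 62)*(-87) = (512*sqrt(3) - 62)*(-87) = (-62 + 512*sqrt(3))*(-87) = 5394 - 44544*sqrt(3)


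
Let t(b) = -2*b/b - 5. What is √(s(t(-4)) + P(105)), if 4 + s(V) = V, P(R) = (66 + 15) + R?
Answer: 5*√7 ≈ 13.229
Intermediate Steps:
t(b) = -7 (t(b) = -2*1 - 5 = -2 - 5 = -7)
P(R) = 81 + R
s(V) = -4 + V
√(s(t(-4)) + P(105)) = √((-4 - 7) + (81 + 105)) = √(-11 + 186) = √175 = 5*√7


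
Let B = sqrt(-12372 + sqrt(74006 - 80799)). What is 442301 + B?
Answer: 442301 + sqrt(-12372 + I*sqrt(6793)) ≈ 4.423e+5 + 111.23*I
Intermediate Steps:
B = sqrt(-12372 + I*sqrt(6793)) (B = sqrt(-12372 + sqrt(-6793)) = sqrt(-12372 + I*sqrt(6793)) ≈ 0.3705 + 111.23*I)
442301 + B = 442301 + sqrt(-12372 + I*sqrt(6793))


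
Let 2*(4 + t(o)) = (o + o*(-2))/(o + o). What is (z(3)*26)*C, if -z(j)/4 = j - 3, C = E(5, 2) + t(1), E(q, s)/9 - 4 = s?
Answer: 0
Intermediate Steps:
E(q, s) = 36 + 9*s
t(o) = -17/4 (t(o) = -4 + ((o + o*(-2))/(o + o))/2 = -4 + ((o - 2*o)/((2*o)))/2 = -4 + ((-o)*(1/(2*o)))/2 = -4 + (½)*(-½) = -4 - ¼ = -17/4)
C = 199/4 (C = (36 + 9*2) - 17/4 = (36 + 18) - 17/4 = 54 - 17/4 = 199/4 ≈ 49.750)
z(j) = 12 - 4*j (z(j) = -4*(j - 3) = -4*(-3 + j) = 12 - 4*j)
(z(3)*26)*C = ((12 - 4*3)*26)*(199/4) = ((12 - 12)*26)*(199/4) = (0*26)*(199/4) = 0*(199/4) = 0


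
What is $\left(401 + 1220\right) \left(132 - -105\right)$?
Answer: $384177$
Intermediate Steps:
$\left(401 + 1220\right) \left(132 - -105\right) = 1621 \left(132 + 105\right) = 1621 \cdot 237 = 384177$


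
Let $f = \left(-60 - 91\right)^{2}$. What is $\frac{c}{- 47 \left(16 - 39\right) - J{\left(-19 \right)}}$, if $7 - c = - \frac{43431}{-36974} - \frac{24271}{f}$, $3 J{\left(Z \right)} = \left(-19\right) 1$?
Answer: $\frac{17425304823}{2750010095588} \approx 0.0063365$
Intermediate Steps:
$J{\left(Z \right)} = - \frac{19}{3}$ ($J{\left(Z \right)} = \frac{\left(-19\right) 1}{3} = \frac{1}{3} \left(-19\right) = - \frac{19}{3}$)
$f = 22801$ ($f = \left(-151\right)^{2} = 22801$)
$c = \frac{5808434941}{843044174}$ ($c = 7 - \left(- \frac{43431}{-36974} - \frac{24271}{22801}\right) = 7 - \left(\left(-43431\right) \left(- \frac{1}{36974}\right) - \frac{24271}{22801}\right) = 7 - \left(\frac{43431}{36974} - \frac{24271}{22801}\right) = 7 - \frac{92874277}{843044174} = \frac{5808434941}{843044174} \approx 6.8898$)
$\frac{c}{- 47 \left(16 - 39\right) - J{\left(-19 \right)}} = \frac{5808434941}{843044174 \left(- 47 \left(16 - 39\right) - - \frac{19}{3}\right)} = \frac{5808434941}{843044174 \left(\left(-47\right) \left(-23\right) + \frac{19}{3}\right)} = \frac{5808434941}{843044174 \left(1081 + \frac{19}{3}\right)} = \frac{5808434941}{843044174 \cdot \frac{3262}{3}} = \frac{5808434941}{843044174} \cdot \frac{3}{3262} = \frac{17425304823}{2750010095588}$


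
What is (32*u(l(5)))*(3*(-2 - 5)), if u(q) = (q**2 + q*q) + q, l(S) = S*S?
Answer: -856800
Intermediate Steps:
l(S) = S**2
u(q) = q + 2*q**2 (u(q) = (q**2 + q**2) + q = 2*q**2 + q = q + 2*q**2)
(32*u(l(5)))*(3*(-2 - 5)) = (32*(5**2*(1 + 2*5**2)))*(3*(-2 - 5)) = (32*(25*(1 + 2*25)))*(3*(-7)) = (32*(25*(1 + 50)))*(-21) = (32*(25*51))*(-21) = (32*1275)*(-21) = 40800*(-21) = -856800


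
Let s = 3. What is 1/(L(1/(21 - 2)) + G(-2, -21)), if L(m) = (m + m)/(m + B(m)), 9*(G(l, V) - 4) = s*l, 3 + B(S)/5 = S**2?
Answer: 5391/17932 ≈ 0.30064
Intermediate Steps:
B(S) = -15 + 5*S**2
G(l, V) = 4 + l/3 (G(l, V) = 4 + (3*l)/9 = 4 + l/3)
L(m) = 2*m/(-15 + m + 5*m**2) (L(m) = (m + m)/(m + (-15 + 5*m**2)) = (2*m)/(-15 + m + 5*m**2) = 2*m/(-15 + m + 5*m**2))
1/(L(1/(21 - 2)) + G(-2, -21)) = 1/(2/((21 - 2)*(-15 + 1/(21 - 2) + 5*(1/(21 - 2))**2)) + (4 + (1/3)*(-2))) = 1/(2/(19*(-15 + 1/19 + 5*(1/19)**2)) + (4 - 2/3)) = 1/(2*(1/19)/(-15 + 1/19 + 5*(1/19)**2) + 10/3) = 1/(2*(1/19)/(-15 + 1/19 + 5*(1/361)) + 10/3) = 1/(2*(1/19)/(-15 + 1/19 + 5/361) + 10/3) = 1/(2*(1/19)/(-5391/361) + 10/3) = 1/(2*(1/19)*(-361/5391) + 10/3) = 1/(-38/5391 + 10/3) = 1/(17932/5391) = 5391/17932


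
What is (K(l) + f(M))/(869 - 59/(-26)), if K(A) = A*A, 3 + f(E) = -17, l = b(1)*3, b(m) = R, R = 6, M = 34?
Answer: 7904/22653 ≈ 0.34892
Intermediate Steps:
b(m) = 6
l = 18 (l = 6*3 = 18)
f(E) = -20 (f(E) = -3 - 17 = -20)
K(A) = A²
(K(l) + f(M))/(869 - 59/(-26)) = (18² - 20)/(869 - 59/(-26)) = (324 - 20)/(869 - 59*(-1/26)) = 304/(869 + 59/26) = 304/(22653/26) = 304*(26/22653) = 7904/22653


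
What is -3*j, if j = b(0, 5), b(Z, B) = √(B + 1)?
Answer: -3*√6 ≈ -7.3485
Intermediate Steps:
b(Z, B) = √(1 + B)
j = √6 (j = √(1 + 5) = √6 ≈ 2.4495)
-3*j = -3*√6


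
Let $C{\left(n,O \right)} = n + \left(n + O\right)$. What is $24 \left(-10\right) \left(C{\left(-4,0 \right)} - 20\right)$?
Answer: $6720$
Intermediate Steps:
$C{\left(n,O \right)} = O + 2 n$ ($C{\left(n,O \right)} = n + \left(O + n\right) = O + 2 n$)
$24 \left(-10\right) \left(C{\left(-4,0 \right)} - 20\right) = 24 \left(-10\right) \left(\left(0 + 2 \left(-4\right)\right) - 20\right) = - 240 \left(\left(0 - 8\right) - 20\right) = - 240 \left(-8 - 20\right) = \left(-240\right) \left(-28\right) = 6720$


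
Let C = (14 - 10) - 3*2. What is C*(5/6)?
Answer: -5/3 ≈ -1.6667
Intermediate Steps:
C = -2 (C = 4 - 6 = -2)
C*(5/6) = -10/6 = -2*⅚ = -5/3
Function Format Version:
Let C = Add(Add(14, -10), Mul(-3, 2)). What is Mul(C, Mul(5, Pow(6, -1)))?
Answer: Rational(-5, 3) ≈ -1.6667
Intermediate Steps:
C = -2 (C = Add(4, -6) = -2)
Mul(C, Mul(5, Pow(6, -1))) = Mul(-2, Mul(5, Pow(6, -1))) = Mul(-2, Mul(5, Rational(1, 6))) = Mul(-2, Rational(5, 6)) = Rational(-5, 3)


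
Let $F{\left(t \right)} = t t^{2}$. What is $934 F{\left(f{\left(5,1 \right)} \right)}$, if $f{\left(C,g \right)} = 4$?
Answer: $59776$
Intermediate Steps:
$F{\left(t \right)} = t^{3}$
$934 F{\left(f{\left(5,1 \right)} \right)} = 934 \cdot 4^{3} = 934 \cdot 64 = 59776$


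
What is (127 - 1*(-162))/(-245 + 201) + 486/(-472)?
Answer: -4931/649 ≈ -7.5978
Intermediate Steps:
(127 - 1*(-162))/(-245 + 201) + 486/(-472) = (127 + 162)/(-44) + 486*(-1/472) = 289*(-1/44) - 243/236 = -289/44 - 243/236 = -4931/649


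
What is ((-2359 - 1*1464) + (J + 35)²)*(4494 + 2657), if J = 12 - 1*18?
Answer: -21324282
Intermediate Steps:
J = -6 (J = 12 - 18 = -6)
((-2359 - 1*1464) + (J + 35)²)*(4494 + 2657) = ((-2359 - 1*1464) + (-6 + 35)²)*(4494 + 2657) = ((-2359 - 1464) + 29²)*7151 = (-3823 + 841)*7151 = -2982*7151 = -21324282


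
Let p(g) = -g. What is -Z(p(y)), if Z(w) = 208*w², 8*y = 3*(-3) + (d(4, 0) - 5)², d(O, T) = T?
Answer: -832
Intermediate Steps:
y = 2 (y = (3*(-3) + (0 - 5)²)/8 = (-9 + (-5)²)/8 = (-9 + 25)/8 = (⅛)*16 = 2)
-Z(p(y)) = -208*(-1*2)² = -208*(-2)² = -208*4 = -1*832 = -832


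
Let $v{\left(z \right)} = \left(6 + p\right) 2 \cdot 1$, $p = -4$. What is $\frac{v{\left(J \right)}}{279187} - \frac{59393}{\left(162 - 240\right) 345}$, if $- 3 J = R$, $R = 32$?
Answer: $\frac{16581861131}{7512922170} \approx 2.2071$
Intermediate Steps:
$J = - \frac{32}{3}$ ($J = \left(- \frac{1}{3}\right) 32 = - \frac{32}{3} \approx -10.667$)
$v{\left(z \right)} = 4$ ($v{\left(z \right)} = \left(6 - 4\right) 2 \cdot 1 = 2 \cdot 2 \cdot 1 = 4 \cdot 1 = 4$)
$\frac{v{\left(J \right)}}{279187} - \frac{59393}{\left(162 - 240\right) 345} = \frac{4}{279187} - \frac{59393}{\left(162 - 240\right) 345} = 4 \cdot \frac{1}{279187} - \frac{59393}{\left(-78\right) 345} = \frac{4}{279187} - \frac{59393}{-26910} = \frac{4}{279187} - - \frac{59393}{26910} = \frac{4}{279187} + \frac{59393}{26910} = \frac{16581861131}{7512922170}$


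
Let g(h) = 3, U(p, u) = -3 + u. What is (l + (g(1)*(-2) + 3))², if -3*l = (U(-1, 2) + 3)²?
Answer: 169/9 ≈ 18.778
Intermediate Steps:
l = -4/3 (l = -((-3 + 2) + 3)²/3 = -(-1 + 3)²/3 = -⅓*2² = -⅓*4 = -4/3 ≈ -1.3333)
(l + (g(1)*(-2) + 3))² = (-4/3 + (3*(-2) + 3))² = (-4/3 + (-6 + 3))² = (-4/3 - 3)² = (-13/3)² = 169/9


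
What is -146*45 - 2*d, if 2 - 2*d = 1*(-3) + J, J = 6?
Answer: -6569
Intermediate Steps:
d = -1/2 (d = 1 - (1*(-3) + 6)/2 = 1 - (-3 + 6)/2 = 1 - 1/2*3 = 1 - 3/2 = -1/2 ≈ -0.50000)
-146*45 - 2*d = -146*45 - 2*(-1/2) = -6570 + 1 = -6569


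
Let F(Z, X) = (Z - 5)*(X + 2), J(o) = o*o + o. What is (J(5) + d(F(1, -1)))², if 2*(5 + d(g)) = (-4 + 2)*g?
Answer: 841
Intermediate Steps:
J(o) = o + o² (J(o) = o² + o = o + o²)
F(Z, X) = (-5 + Z)*(2 + X)
d(g) = -5 - g (d(g) = -5 + ((-4 + 2)*g)/2 = -5 + (-2*g)/2 = -5 - g)
(J(5) + d(F(1, -1)))² = (5*(1 + 5) + (-5 - (-10 - 5*(-1) + 2*1 - 1*1)))² = (5*6 + (-5 - (-10 + 5 + 2 - 1)))² = (30 + (-5 - 1*(-4)))² = (30 + (-5 + 4))² = (30 - 1)² = 29² = 841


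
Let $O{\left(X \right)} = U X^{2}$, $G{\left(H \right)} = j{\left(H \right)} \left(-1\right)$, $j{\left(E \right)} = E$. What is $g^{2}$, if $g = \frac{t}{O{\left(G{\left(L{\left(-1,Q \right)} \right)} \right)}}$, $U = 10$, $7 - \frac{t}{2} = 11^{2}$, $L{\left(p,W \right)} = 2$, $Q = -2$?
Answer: $\frac{3249}{100} \approx 32.49$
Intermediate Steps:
$G{\left(H \right)} = - H$ ($G{\left(H \right)} = H \left(-1\right) = - H$)
$t = -228$ ($t = 14 - 2 \cdot 11^{2} = 14 - 242 = -228$)
$O{\left(X \right)} = 10 X^{2}$
$g = - \frac{57}{10}$ ($g = - \frac{228}{10 \left(\left(-1\right) 2\right)^{2}} = - \frac{228}{10 \left(-2\right)^{2}} = - \frac{228}{10 \cdot 4} = - \frac{228}{40} = \left(-228\right) \frac{1}{40} = - \frac{57}{10} \approx -5.7$)
$g^{2} = \left(- \frac{57}{10}\right)^{2} = \frac{3249}{100}$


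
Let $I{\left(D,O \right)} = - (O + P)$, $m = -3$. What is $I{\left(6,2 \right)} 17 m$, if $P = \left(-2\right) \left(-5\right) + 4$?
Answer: $816$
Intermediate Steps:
$P = 14$ ($P = 10 + 4 = 14$)
$I{\left(D,O \right)} = -14 - O$ ($I{\left(D,O \right)} = - (O + 14) = - (14 + O) = -14 - O$)
$I{\left(6,2 \right)} 17 m = \left(-14 - 2\right) 17 \left(-3\right) = \left(-16\right) 17 \left(-3\right) = \left(-272\right) \left(-3\right) = 816$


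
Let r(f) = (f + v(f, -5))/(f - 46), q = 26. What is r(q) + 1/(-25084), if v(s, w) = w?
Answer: -32924/31355 ≈ -1.0500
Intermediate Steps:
r(f) = (-5 + f)/(-46 + f) (r(f) = (f - 5)/(f - 46) = (-5 + f)/(-46 + f))
r(q) + 1/(-25084) = (-5 + 26)/(-46 + 26) + 1/(-25084) = 21/(-20) - 1/25084 = -1/20*21 - 1/25084 = -21/20 - 1/25084 = -32924/31355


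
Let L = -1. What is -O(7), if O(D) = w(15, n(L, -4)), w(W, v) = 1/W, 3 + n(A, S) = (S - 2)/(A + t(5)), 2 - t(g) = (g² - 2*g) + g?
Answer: -1/15 ≈ -0.066667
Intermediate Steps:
t(g) = 2 + g - g² (t(g) = 2 - ((g² - 2*g) + g) = 2 - (g² - g) = 2 + (g - g²) = 2 + g - g²)
n(A, S) = -3 + (-2 + S)/(-18 + A) (n(A, S) = -3 + (S - 2)/(A + (2 + 5 - 1*5²)) = -3 + (-2 + S)/(A + (2 + 5 - 1*25)) = -3 + (-2 + S)/(A + (2 + 5 - 25)) = -3 + (-2 + S)/(A - 18) = -3 + (-2 + S)/(-18 + A))
O(D) = 1/15
-O(7) = -1*1/15 = -1/15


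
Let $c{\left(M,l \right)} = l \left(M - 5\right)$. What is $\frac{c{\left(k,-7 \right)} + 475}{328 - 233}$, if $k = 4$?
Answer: $\frac{482}{95} \approx 5.0737$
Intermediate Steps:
$c{\left(M,l \right)} = l \left(-5 + M\right)$
$\frac{c{\left(k,-7 \right)} + 475}{328 - 233} = \frac{- 7 \left(-5 + 4\right) + 475}{328 - 233} = \frac{\left(-7\right) \left(-1\right) + 475}{95} = \left(7 + 475\right) \frac{1}{95} = 482 \cdot \frac{1}{95} = \frac{482}{95}$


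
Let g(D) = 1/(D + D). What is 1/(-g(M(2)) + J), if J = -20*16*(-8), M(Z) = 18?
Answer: 36/92159 ≈ 0.00039063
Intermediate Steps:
g(D) = 1/(2*D)
J = 2560 (J = -320*(-8) = 2560)
1/(-g(M(2)) + J) = 1/(-1/(2*18) + 2560) = 1/(-1*1/36 + 2560) = 1/(-1/36 + 2560) = 1/(92159/36) = 36/92159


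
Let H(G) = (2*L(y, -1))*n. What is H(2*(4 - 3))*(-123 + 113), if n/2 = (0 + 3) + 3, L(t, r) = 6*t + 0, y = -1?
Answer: 1440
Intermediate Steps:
L(t, r) = 6*t
n = 12 (n = 2*((0 + 3) + 3) = 2*(3 + 3) = 2*6 = 12)
H(G) = -144 (H(G) = (2*(6*(-1)))*12 = (2*(-6))*12 = -12*12 = -144)
H(2*(4 - 3))*(-123 + 113) = -144*(-123 + 113) = -144*(-10) = 1440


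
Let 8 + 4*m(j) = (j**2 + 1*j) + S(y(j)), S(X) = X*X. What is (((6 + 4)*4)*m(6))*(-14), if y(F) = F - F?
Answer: -4760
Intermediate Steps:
y(F) = 0
S(X) = X**2
m(j) = -2 + j/4 + j**2/4 (m(j) = -2 + ((j**2 + 1*j) + 0**2)/4 = -2 + ((j**2 + j) + 0)/4 = -2 + ((j + j**2) + 0)/4 = -2 + (j + j**2)/4 = -2 + (j/4 + j**2/4) = -2 + j/4 + j**2/4)
(((6 + 4)*4)*m(6))*(-14) = (((6 + 4)*4)*(-2 + (1/4)*6 + (1/4)*6**2))*(-14) = ((10*4)*(-2 + 3/2 + (1/4)*36))*(-14) = (40*(-2 + 3/2 + 9))*(-14) = (40*(17/2))*(-14) = 340*(-14) = -4760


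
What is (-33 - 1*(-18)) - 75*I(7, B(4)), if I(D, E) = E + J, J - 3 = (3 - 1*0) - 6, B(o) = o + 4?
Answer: -615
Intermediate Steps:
B(o) = 4 + o
J = 0 (J = 3 + ((3 - 1*0) - 6) = 3 + ((3 + 0) - 6) = 3 + (3 - 6) = 3 - 3 = 0)
I(D, E) = E (I(D, E) = E + 0 = E)
(-33 - 1*(-18)) - 75*I(7, B(4)) = (-33 - 1*(-18)) - 75*(4 + 4) = (-33 + 18) - 75*8 = -15 - 600 = -615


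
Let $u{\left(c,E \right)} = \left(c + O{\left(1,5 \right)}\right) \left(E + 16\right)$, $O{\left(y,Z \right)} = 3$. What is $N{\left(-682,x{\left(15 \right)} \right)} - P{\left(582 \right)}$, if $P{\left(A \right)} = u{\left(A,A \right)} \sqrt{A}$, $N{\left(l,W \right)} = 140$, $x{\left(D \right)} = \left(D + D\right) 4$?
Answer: $140 - 349830 \sqrt{582} \approx -8.4394 \cdot 10^{6}$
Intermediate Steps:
$x{\left(D \right)} = 8 D$ ($x{\left(D \right)} = 2 D 4 = 8 D$)
$u{\left(c,E \right)} = \left(3 + c\right) \left(16 + E\right)$ ($u{\left(c,E \right)} = \left(c + 3\right) \left(E + 16\right) = \left(3 + c\right) \left(16 + E\right)$)
$P{\left(A \right)} = \sqrt{A} \left(48 + A^{2} + 19 A\right)$ ($P{\left(A \right)} = \left(48 + 3 A + 16 A + A A\right) \sqrt{A} = \left(48 + 3 A + 16 A + A^{2}\right) \sqrt{A} = \left(48 + A^{2} + 19 A\right) \sqrt{A} = \sqrt{A} \left(48 + A^{2} + 19 A\right)$)
$N{\left(-682,x{\left(15 \right)} \right)} - P{\left(582 \right)} = 140 - \sqrt{582} \left(48 + 582^{2} + 19 \cdot 582\right) = 140 - \sqrt{582} \left(48 + 338724 + 11058\right) = 140 - \sqrt{582} \cdot 349830 = 140 - 349830 \sqrt{582}$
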